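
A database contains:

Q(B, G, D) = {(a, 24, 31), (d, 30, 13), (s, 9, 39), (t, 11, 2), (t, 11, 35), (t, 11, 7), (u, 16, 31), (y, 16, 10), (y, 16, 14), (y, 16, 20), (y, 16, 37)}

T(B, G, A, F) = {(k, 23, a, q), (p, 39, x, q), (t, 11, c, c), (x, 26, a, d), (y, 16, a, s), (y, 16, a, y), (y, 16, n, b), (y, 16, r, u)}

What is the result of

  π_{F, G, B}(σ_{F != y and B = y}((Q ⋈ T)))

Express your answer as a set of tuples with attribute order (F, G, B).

Q ⋈ T (natural join on B, G): {(t, 11, 2, c, c), (t, 11, 35, c, c), (t, 11, 7, c, c), (y, 16, 10, a, s), (y, 16, 10, a, y), (y, 16, 10, n, b), (y, 16, 10, r, u), (y, 16, 14, a, s), (y, 16, 14, a, y), (y, 16, 14, n, b), (y, 16, 14, r, u), (y, 16, 20, a, s), (y, 16, 20, a, y), (y, 16, 20, n, b), (y, 16, 20, r, u), (y, 16, 37, a, s), (y, 16, 37, a, y), (y, 16, 37, n, b), (y, 16, 37, r, u)}
σ[F != y and B = y]: keep tuples satisfying F != y and B = y → {(y, 16, 10, a, s), (y, 16, 10, n, b), (y, 16, 10, r, u), (y, 16, 14, a, s), (y, 16, 14, n, b), (y, 16, 14, r, u), (y, 16, 20, a, s), (y, 16, 20, n, b), (y, 16, 20, r, u), (y, 16, 37, a, s), (y, 16, 37, n, b), (y, 16, 37, r, u)}
π[F, G, B]: project onto (F, G, B) (9 duplicate(s) eliminated) → {(b, 16, y), (s, 16, y), (u, 16, y)}

{(b, 16, y), (s, 16, y), (u, 16, y)}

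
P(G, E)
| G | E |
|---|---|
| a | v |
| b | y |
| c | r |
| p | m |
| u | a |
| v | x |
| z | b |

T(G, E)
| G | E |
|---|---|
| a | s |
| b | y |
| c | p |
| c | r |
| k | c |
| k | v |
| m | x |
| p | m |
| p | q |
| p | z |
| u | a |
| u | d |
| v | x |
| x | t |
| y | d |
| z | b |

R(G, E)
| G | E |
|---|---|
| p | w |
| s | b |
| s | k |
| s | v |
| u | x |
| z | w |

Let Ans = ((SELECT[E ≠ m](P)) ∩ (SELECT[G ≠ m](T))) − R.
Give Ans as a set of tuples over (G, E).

{(b, y), (c, r), (u, a), (v, x), (z, b)}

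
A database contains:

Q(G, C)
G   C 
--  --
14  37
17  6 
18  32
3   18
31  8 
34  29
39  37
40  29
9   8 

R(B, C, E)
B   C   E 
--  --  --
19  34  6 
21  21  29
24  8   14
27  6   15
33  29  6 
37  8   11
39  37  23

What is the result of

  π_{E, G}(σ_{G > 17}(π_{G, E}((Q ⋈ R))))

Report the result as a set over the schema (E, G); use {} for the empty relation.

Joining Q and R on C yields {(14, 37, 39, 23), (17, 6, 27, 15), (31, 8, 24, 14), (31, 8, 37, 11), (34, 29, 33, 6), (39, 37, 39, 23), (40, 29, 33, 6), (9, 8, 24, 14), (9, 8, 37, 11)}.
Keep only column(s) G, E: {(14, 23), (17, 15), (31, 11), (31, 14), (34, 6), (39, 23), (40, 6), (9, 11), (9, 14)}
Filtering on G > 17 leaves {(31, 11), (31, 14), (34, 6), (39, 23), (40, 6)}.
Keep only column(s) E, G: {(11, 31), (14, 31), (23, 39), (6, 34), (6, 40)}

{(11, 31), (14, 31), (23, 39), (6, 34), (6, 40)}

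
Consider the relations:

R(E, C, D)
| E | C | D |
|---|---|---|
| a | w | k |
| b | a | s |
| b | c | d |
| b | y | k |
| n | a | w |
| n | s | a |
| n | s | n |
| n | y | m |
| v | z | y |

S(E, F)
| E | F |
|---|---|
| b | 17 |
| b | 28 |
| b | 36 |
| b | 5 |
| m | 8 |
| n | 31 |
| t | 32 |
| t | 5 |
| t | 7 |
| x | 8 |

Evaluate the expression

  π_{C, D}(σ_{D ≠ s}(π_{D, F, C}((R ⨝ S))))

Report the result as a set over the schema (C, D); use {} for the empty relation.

Joining R and S on E yields {(b, a, s, 17), (b, a, s, 28), (b, a, s, 36), (b, a, s, 5), (b, c, d, 17), (b, c, d, 28), (b, c, d, 36), (b, c, d, 5), (b, y, k, 17), (b, y, k, 28), (b, y, k, 36), (b, y, k, 5), (n, a, w, 31), (n, s, a, 31), (n, s, n, 31), (n, y, m, 31)}.
Keep only column(s) D, F, C: {(a, 31, s), (d, 17, c), (d, 28, c), (d, 36, c), (d, 5, c), (k, 17, y), (k, 28, y), (k, 36, y), (k, 5, y), (m, 31, y), (n, 31, s), (s, 17, a), (s, 28, a), (s, 36, a), (s, 5, a), (w, 31, a)}
Apply σ_{D ≠ s}; surviving tuples: {(a, 31, s), (d, 17, c), (d, 28, c), (d, 36, c), (d, 5, c), (k, 17, y), (k, 28, y), (k, 36, y), (k, 5, y), (m, 31, y), (n, 31, s), (w, 31, a)}
Keep only column(s) C, D (6 duplicate(s) eliminated): {(a, w), (c, d), (s, a), (s, n), (y, k), (y, m)}

{(a, w), (c, d), (s, a), (s, n), (y, k), (y, m)}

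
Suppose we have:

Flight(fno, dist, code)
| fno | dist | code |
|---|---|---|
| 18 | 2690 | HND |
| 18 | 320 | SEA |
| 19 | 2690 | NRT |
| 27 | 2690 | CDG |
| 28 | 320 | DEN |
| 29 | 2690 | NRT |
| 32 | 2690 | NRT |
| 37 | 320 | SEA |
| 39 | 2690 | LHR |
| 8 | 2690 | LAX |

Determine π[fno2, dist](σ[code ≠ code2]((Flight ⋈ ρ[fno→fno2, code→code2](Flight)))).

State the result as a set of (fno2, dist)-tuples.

ρ[fno→fno2, code→code2]: schema becomes (fno2, dist, code2); tuples unchanged.
Natural join on dist: {(18, 2690, HND, 18, HND), (18, 2690, HND, 19, NRT), (18, 2690, HND, 27, CDG), (18, 2690, HND, 29, NRT), (18, 2690, HND, 32, NRT), (18, 2690, HND, 39, LHR), (18, 2690, HND, 8, LAX), (18, 320, SEA, 18, SEA), (18, 320, SEA, 28, DEN), (18, 320, SEA, 37, SEA), (19, 2690, NRT, 18, HND), (19, 2690, NRT, 19, NRT), (19, 2690, NRT, 27, CDG), (19, 2690, NRT, 29, NRT), (19, 2690, NRT, 32, NRT), (19, 2690, NRT, 39, LHR), (19, 2690, NRT, 8, LAX), (27, 2690, CDG, 18, HND), (27, 2690, CDG, 19, NRT), (27, 2690, CDG, 27, CDG), (27, 2690, CDG, 29, NRT), (27, 2690, CDG, 32, NRT), (27, 2690, CDG, 39, LHR), (27, 2690, CDG, 8, LAX), (28, 320, DEN, 18, SEA), (28, 320, DEN, 28, DEN), (28, 320, DEN, 37, SEA), (29, 2690, NRT, 18, HND), (29, 2690, NRT, 19, NRT), (29, 2690, NRT, 27, CDG), (29, 2690, NRT, 29, NRT), (29, 2690, NRT, 32, NRT), (29, 2690, NRT, 39, LHR), (29, 2690, NRT, 8, LAX), (32, 2690, NRT, 18, HND), (32, 2690, NRT, 19, NRT), (32, 2690, NRT, 27, CDG), (32, 2690, NRT, 29, NRT), (32, 2690, NRT, 32, NRT), (32, 2690, NRT, 39, LHR), (32, 2690, NRT, 8, LAX), (37, 320, SEA, 18, SEA), (37, 320, SEA, 28, DEN), (37, 320, SEA, 37, SEA), (39, 2690, LHR, 18, HND), (39, 2690, LHR, 19, NRT), (39, 2690, LHR, 27, CDG), (39, 2690, LHR, 29, NRT), (39, 2690, LHR, 32, NRT), (39, 2690, LHR, 39, LHR), (39, 2690, LHR, 8, LAX), (8, 2690, LAX, 18, HND), (8, 2690, LAX, 19, NRT), (8, 2690, LAX, 27, CDG), (8, 2690, LAX, 29, NRT), (8, 2690, LAX, 32, NRT), (8, 2690, LAX, 39, LHR), (8, 2690, LAX, 8, LAX)}
σ[code ≠ code2]: keep tuples satisfying code ≠ code2 → {(18, 2690, HND, 19, NRT), (18, 2690, HND, 27, CDG), (18, 2690, HND, 29, NRT), (18, 2690, HND, 32, NRT), (18, 2690, HND, 39, LHR), (18, 2690, HND, 8, LAX), (18, 320, SEA, 28, DEN), (19, 2690, NRT, 18, HND), (19, 2690, NRT, 27, CDG), (19, 2690, NRT, 39, LHR), (19, 2690, NRT, 8, LAX), (27, 2690, CDG, 18, HND), (27, 2690, CDG, 19, NRT), (27, 2690, CDG, 29, NRT), (27, 2690, CDG, 32, NRT), (27, 2690, CDG, 39, LHR), (27, 2690, CDG, 8, LAX), (28, 320, DEN, 18, SEA), (28, 320, DEN, 37, SEA), (29, 2690, NRT, 18, HND), (29, 2690, NRT, 27, CDG), (29, 2690, NRT, 39, LHR), (29, 2690, NRT, 8, LAX), (32, 2690, NRT, 18, HND), (32, 2690, NRT, 27, CDG), (32, 2690, NRT, 39, LHR), (32, 2690, NRT, 8, LAX), (37, 320, SEA, 28, DEN), (39, 2690, LHR, 18, HND), (39, 2690, LHR, 19, NRT), (39, 2690, LHR, 27, CDG), (39, 2690, LHR, 29, NRT), (39, 2690, LHR, 32, NRT), (39, 2690, LHR, 8, LAX), (8, 2690, LAX, 18, HND), (8, 2690, LAX, 19, NRT), (8, 2690, LAX, 27, CDG), (8, 2690, LAX, 29, NRT), (8, 2690, LAX, 32, NRT), (8, 2690, LAX, 39, LHR)}
Projecting to fno2, dist (30 duplicate(s) eliminated): {(18, 2690), (18, 320), (19, 2690), (27, 2690), (28, 320), (29, 2690), (32, 2690), (37, 320), (39, 2690), (8, 2690)}

{(18, 2690), (18, 320), (19, 2690), (27, 2690), (28, 320), (29, 2690), (32, 2690), (37, 320), (39, 2690), (8, 2690)}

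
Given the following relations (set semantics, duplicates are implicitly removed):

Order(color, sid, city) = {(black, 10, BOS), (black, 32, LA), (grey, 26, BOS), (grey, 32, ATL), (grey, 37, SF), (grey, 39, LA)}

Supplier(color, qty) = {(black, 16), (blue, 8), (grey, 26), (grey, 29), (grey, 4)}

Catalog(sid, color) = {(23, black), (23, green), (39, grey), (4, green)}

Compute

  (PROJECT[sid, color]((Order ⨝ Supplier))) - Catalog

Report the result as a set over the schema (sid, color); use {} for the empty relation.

Joining Order and Supplier on color yields {(black, 10, BOS, 16), (black, 32, LA, 16), (grey, 26, BOS, 26), (grey, 26, BOS, 29), (grey, 26, BOS, 4), (grey, 32, ATL, 26), (grey, 32, ATL, 29), (grey, 32, ATL, 4), (grey, 37, SF, 26), (grey, 37, SF, 29), (grey, 37, SF, 4), (grey, 39, LA, 26), (grey, 39, LA, 29), (grey, 39, LA, 4)}.
π[sid, color]: project onto (sid, color) (8 duplicate(s) eliminated) → {(10, black), (26, grey), (32, black), (32, grey), (37, grey), (39, grey)}
Difference: {(10, black), (26, grey), (32, black), (32, grey), (37, grey), (39, grey)} with {(23, black), (23, green), (39, grey), (4, green)} → {(10, black), (26, grey), (32, black), (32, grey), (37, grey)}

{(10, black), (26, grey), (32, black), (32, grey), (37, grey)}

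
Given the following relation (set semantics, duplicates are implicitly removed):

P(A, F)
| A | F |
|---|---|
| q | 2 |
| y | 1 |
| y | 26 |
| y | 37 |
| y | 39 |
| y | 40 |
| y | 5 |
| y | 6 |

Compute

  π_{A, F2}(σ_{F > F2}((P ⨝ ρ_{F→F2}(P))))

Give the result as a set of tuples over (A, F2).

{(y, 1), (y, 26), (y, 37), (y, 39), (y, 5), (y, 6)}

ρ[F→F2]: schema becomes (A, F2); tuples unchanged.
Natural join on A: {(q, 2, 2), (y, 1, 1), (y, 1, 26), (y, 1, 37), (y, 1, 39), (y, 1, 40), (y, 1, 5), (y, 1, 6), (y, 26, 1), (y, 26, 26), (y, 26, 37), (y, 26, 39), (y, 26, 40), (y, 26, 5), (y, 26, 6), (y, 37, 1), (y, 37, 26), (y, 37, 37), (y, 37, 39), (y, 37, 40), (y, 37, 5), (y, 37, 6), (y, 39, 1), (y, 39, 26), (y, 39, 37), (y, 39, 39), (y, 39, 40), (y, 39, 5), (y, 39, 6), (y, 40, 1), (y, 40, 26), (y, 40, 37), (y, 40, 39), (y, 40, 40), (y, 40, 5), (y, 40, 6), (y, 5, 1), (y, 5, 26), (y, 5, 37), (y, 5, 39), (y, 5, 40), (y, 5, 5), (y, 5, 6), (y, 6, 1), (y, 6, 26), (y, 6, 37), (y, 6, 39), (y, 6, 40), (y, 6, 5), (y, 6, 6)}
Selection F > F2: {(y, 26, 1), (y, 26, 5), (y, 26, 6), (y, 37, 1), (y, 37, 26), (y, 37, 5), (y, 37, 6), (y, 39, 1), (y, 39, 26), (y, 39, 37), (y, 39, 5), (y, 39, 6), (y, 40, 1), (y, 40, 26), (y, 40, 37), (y, 40, 39), (y, 40, 5), (y, 40, 6), (y, 5, 1), (y, 6, 1), (y, 6, 5)}
Projecting to A, F2 (15 duplicate(s) eliminated): {(y, 1), (y, 26), (y, 37), (y, 39), (y, 5), (y, 6)}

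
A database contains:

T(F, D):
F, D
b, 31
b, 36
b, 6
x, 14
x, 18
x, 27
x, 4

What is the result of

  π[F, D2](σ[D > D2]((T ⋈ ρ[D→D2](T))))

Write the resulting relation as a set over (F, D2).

ρ[D→D2]: schema becomes (F, D2); tuples unchanged.
Natural join on F: {(b, 31, 31), (b, 31, 36), (b, 31, 6), (b, 36, 31), (b, 36, 36), (b, 36, 6), (b, 6, 31), (b, 6, 36), (b, 6, 6), (x, 14, 14), (x, 14, 18), (x, 14, 27), (x, 14, 4), (x, 18, 14), (x, 18, 18), (x, 18, 27), (x, 18, 4), (x, 27, 14), (x, 27, 18), (x, 27, 27), (x, 27, 4), (x, 4, 14), (x, 4, 18), (x, 4, 27), (x, 4, 4)}
Filtering on D > D2 leaves {(b, 31, 6), (b, 36, 31), (b, 36, 6), (x, 14, 4), (x, 18, 14), (x, 18, 4), (x, 27, 14), (x, 27, 18), (x, 27, 4)}.
π[F, D2]: project onto (F, D2) (4 duplicate(s) eliminated) → {(b, 31), (b, 6), (x, 14), (x, 18), (x, 4)}

{(b, 31), (b, 6), (x, 14), (x, 18), (x, 4)}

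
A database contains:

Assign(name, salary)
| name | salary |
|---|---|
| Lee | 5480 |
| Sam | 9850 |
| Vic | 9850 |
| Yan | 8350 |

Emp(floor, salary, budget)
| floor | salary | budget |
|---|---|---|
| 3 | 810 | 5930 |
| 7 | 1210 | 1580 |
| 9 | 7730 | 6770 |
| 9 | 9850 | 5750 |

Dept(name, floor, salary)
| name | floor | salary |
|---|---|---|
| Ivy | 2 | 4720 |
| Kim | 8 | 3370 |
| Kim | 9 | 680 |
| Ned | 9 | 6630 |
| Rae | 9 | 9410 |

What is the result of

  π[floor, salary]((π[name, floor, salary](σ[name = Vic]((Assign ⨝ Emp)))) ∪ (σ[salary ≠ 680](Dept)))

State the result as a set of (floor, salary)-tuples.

Assign ⋈ Emp (natural join on salary): {(Sam, 9850, 9, 5750), (Vic, 9850, 9, 5750)}
σ[name = Vic]: keep tuples satisfying name = Vic → {(Vic, 9850, 9, 5750)}
π_{name, floor, salary} gives {(Vic, 9, 9850)}.
σ[salary ≠ 680]: keep tuples satisfying salary ≠ 680 → {(Ivy, 2, 4720), (Kim, 8, 3370), (Ned, 9, 6630), (Rae, 9, 9410)}
Union: {(Vic, 9, 9850)} with {(Ivy, 2, 4720), (Kim, 8, 3370), (Ned, 9, 6630), (Rae, 9, 9410)} → {(Ivy, 2, 4720), (Kim, 8, 3370), (Ned, 9, 6630), (Rae, 9, 9410), (Vic, 9, 9850)}
π_{floor, salary} gives {(2, 4720), (8, 3370), (9, 6630), (9, 9410), (9, 9850)}.

{(2, 4720), (8, 3370), (9, 6630), (9, 9410), (9, 9850)}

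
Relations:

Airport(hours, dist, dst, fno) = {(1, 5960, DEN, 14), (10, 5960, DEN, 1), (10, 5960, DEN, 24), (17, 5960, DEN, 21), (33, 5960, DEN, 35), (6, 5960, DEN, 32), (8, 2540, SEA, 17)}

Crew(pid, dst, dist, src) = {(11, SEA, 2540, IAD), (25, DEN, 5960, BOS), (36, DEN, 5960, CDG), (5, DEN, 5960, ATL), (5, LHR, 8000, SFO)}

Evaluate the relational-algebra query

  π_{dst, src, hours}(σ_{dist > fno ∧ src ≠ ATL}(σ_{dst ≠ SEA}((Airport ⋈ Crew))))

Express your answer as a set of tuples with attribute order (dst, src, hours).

Airport ⋈ Crew (natural join on dist, dst): {(1, 5960, DEN, 14, 25, BOS), (1, 5960, DEN, 14, 36, CDG), (1, 5960, DEN, 14, 5, ATL), (10, 5960, DEN, 1, 25, BOS), (10, 5960, DEN, 1, 36, CDG), (10, 5960, DEN, 1, 5, ATL), (10, 5960, DEN, 24, 25, BOS), (10, 5960, DEN, 24, 36, CDG), (10, 5960, DEN, 24, 5, ATL), (17, 5960, DEN, 21, 25, BOS), (17, 5960, DEN, 21, 36, CDG), (17, 5960, DEN, 21, 5, ATL), (33, 5960, DEN, 35, 25, BOS), (33, 5960, DEN, 35, 36, CDG), (33, 5960, DEN, 35, 5, ATL), (6, 5960, DEN, 32, 25, BOS), (6, 5960, DEN, 32, 36, CDG), (6, 5960, DEN, 32, 5, ATL), (8, 2540, SEA, 17, 11, IAD)}
Filtering on dst ≠ SEA leaves {(1, 5960, DEN, 14, 25, BOS), (1, 5960, DEN, 14, 36, CDG), (1, 5960, DEN, 14, 5, ATL), (10, 5960, DEN, 1, 25, BOS), (10, 5960, DEN, 1, 36, CDG), (10, 5960, DEN, 1, 5, ATL), (10, 5960, DEN, 24, 25, BOS), (10, 5960, DEN, 24, 36, CDG), (10, 5960, DEN, 24, 5, ATL), (17, 5960, DEN, 21, 25, BOS), (17, 5960, DEN, 21, 36, CDG), (17, 5960, DEN, 21, 5, ATL), (33, 5960, DEN, 35, 25, BOS), (33, 5960, DEN, 35, 36, CDG), (33, 5960, DEN, 35, 5, ATL), (6, 5960, DEN, 32, 25, BOS), (6, 5960, DEN, 32, 36, CDG), (6, 5960, DEN, 32, 5, ATL)}.
Filtering on dist > fno ∧ src ≠ ATL leaves {(1, 5960, DEN, 14, 25, BOS), (1, 5960, DEN, 14, 36, CDG), (10, 5960, DEN, 1, 25, BOS), (10, 5960, DEN, 1, 36, CDG), (10, 5960, DEN, 24, 25, BOS), (10, 5960, DEN, 24, 36, CDG), (17, 5960, DEN, 21, 25, BOS), (17, 5960, DEN, 21, 36, CDG), (33, 5960, DEN, 35, 25, BOS), (33, 5960, DEN, 35, 36, CDG), (6, 5960, DEN, 32, 25, BOS), (6, 5960, DEN, 32, 36, CDG)}.
Projecting to dst, src, hours (2 duplicate(s) eliminated): {(DEN, BOS, 1), (DEN, BOS, 10), (DEN, BOS, 17), (DEN, BOS, 33), (DEN, BOS, 6), (DEN, CDG, 1), (DEN, CDG, 10), (DEN, CDG, 17), (DEN, CDG, 33), (DEN, CDG, 6)}

{(DEN, BOS, 1), (DEN, BOS, 10), (DEN, BOS, 17), (DEN, BOS, 33), (DEN, BOS, 6), (DEN, CDG, 1), (DEN, CDG, 10), (DEN, CDG, 17), (DEN, CDG, 33), (DEN, CDG, 6)}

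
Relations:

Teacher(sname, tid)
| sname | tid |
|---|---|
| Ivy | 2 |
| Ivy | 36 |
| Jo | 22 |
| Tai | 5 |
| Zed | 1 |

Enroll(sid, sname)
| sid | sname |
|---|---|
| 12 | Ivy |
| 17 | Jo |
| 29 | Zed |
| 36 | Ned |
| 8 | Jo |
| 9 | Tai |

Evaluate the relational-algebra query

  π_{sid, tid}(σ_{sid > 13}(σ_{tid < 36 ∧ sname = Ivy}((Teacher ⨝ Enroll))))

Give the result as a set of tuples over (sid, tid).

Teacher ⋈ Enroll (natural join on sname): {(Ivy, 2, 12), (Ivy, 36, 12), (Jo, 22, 17), (Jo, 22, 8), (Tai, 5, 9), (Zed, 1, 29)}
σ[tid < 36 ∧ sname = Ivy]: keep tuples satisfying tid < 36 ∧ sname = Ivy → {(Ivy, 2, 12)}
σ[sid > 13]: keep tuples satisfying sid > 13 → {}
Keep only column(s) sid, tid: {}

{}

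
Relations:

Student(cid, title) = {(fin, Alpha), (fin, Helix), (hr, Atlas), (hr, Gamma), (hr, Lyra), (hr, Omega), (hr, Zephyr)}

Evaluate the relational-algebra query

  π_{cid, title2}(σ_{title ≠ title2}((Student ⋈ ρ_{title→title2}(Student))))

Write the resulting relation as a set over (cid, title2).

ρ[title→title2]: schema becomes (cid, title2); tuples unchanged.
Natural join on cid: {(fin, Alpha, Alpha), (fin, Alpha, Helix), (fin, Helix, Alpha), (fin, Helix, Helix), (hr, Atlas, Atlas), (hr, Atlas, Gamma), (hr, Atlas, Lyra), (hr, Atlas, Omega), (hr, Atlas, Zephyr), (hr, Gamma, Atlas), (hr, Gamma, Gamma), (hr, Gamma, Lyra), (hr, Gamma, Omega), (hr, Gamma, Zephyr), (hr, Lyra, Atlas), (hr, Lyra, Gamma), (hr, Lyra, Lyra), (hr, Lyra, Omega), (hr, Lyra, Zephyr), (hr, Omega, Atlas), (hr, Omega, Gamma), (hr, Omega, Lyra), (hr, Omega, Omega), (hr, Omega, Zephyr), (hr, Zephyr, Atlas), (hr, Zephyr, Gamma), (hr, Zephyr, Lyra), (hr, Zephyr, Omega), (hr, Zephyr, Zephyr)}
σ[title ≠ title2]: keep tuples satisfying title ≠ title2 → {(fin, Alpha, Helix), (fin, Helix, Alpha), (hr, Atlas, Gamma), (hr, Atlas, Lyra), (hr, Atlas, Omega), (hr, Atlas, Zephyr), (hr, Gamma, Atlas), (hr, Gamma, Lyra), (hr, Gamma, Omega), (hr, Gamma, Zephyr), (hr, Lyra, Atlas), (hr, Lyra, Gamma), (hr, Lyra, Omega), (hr, Lyra, Zephyr), (hr, Omega, Atlas), (hr, Omega, Gamma), (hr, Omega, Lyra), (hr, Omega, Zephyr), (hr, Zephyr, Atlas), (hr, Zephyr, Gamma), (hr, Zephyr, Lyra), (hr, Zephyr, Omega)}
Keep only column(s) cid, title2 (15 duplicate(s) eliminated): {(fin, Alpha), (fin, Helix), (hr, Atlas), (hr, Gamma), (hr, Lyra), (hr, Omega), (hr, Zephyr)}

{(fin, Alpha), (fin, Helix), (hr, Atlas), (hr, Gamma), (hr, Lyra), (hr, Omega), (hr, Zephyr)}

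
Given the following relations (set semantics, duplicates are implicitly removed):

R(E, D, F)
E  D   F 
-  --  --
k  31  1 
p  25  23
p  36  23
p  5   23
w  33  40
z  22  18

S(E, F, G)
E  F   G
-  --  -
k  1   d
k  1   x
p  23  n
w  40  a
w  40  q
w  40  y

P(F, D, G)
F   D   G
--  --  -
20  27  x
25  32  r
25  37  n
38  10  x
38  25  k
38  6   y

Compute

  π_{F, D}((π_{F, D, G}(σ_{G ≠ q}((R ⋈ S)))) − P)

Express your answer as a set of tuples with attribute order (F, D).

Natural join on E, F: {(k, 31, 1, d), (k, 31, 1, x), (p, 25, 23, n), (p, 36, 23, n), (p, 5, 23, n), (w, 33, 40, a), (w, 33, 40, q), (w, 33, 40, y)}
Apply σ_{G ≠ q}; surviving tuples: {(k, 31, 1, d), (k, 31, 1, x), (p, 25, 23, n), (p, 36, 23, n), (p, 5, 23, n), (w, 33, 40, a), (w, 33, 40, y)}
π[F, D, G]: project onto (F, D, G) → {(1, 31, d), (1, 31, x), (23, 25, n), (23, 36, n), (23, 5, n), (40, 33, a), (40, 33, y)}
Taking the difference: {(1, 31, d), (1, 31, x), (23, 25, n), (23, 36, n), (23, 5, n), (40, 33, a), (40, 33, y)}
π[F, D]: project onto (F, D) (2 duplicate(s) eliminated) → {(1, 31), (23, 25), (23, 36), (23, 5), (40, 33)}

{(1, 31), (23, 25), (23, 36), (23, 5), (40, 33)}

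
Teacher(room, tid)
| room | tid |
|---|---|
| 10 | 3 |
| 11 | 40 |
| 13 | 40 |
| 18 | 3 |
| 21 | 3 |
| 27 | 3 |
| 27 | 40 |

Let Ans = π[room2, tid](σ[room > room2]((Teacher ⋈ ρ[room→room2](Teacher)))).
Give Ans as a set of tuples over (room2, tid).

{(10, 3), (11, 40), (13, 40), (18, 3), (21, 3)}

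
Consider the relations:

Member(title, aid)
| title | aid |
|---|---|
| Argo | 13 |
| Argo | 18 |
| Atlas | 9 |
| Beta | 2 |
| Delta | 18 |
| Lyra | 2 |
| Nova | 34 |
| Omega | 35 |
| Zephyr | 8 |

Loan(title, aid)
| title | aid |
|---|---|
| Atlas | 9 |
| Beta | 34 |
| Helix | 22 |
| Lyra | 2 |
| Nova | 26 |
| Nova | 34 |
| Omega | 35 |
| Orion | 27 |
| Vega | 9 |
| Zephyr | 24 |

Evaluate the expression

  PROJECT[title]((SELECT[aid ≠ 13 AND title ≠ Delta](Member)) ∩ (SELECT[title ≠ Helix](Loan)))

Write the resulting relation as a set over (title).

Selection aid ≠ 13 AND title ≠ Delta: {(Argo, 18), (Atlas, 9), (Beta, 2), (Lyra, 2), (Nova, 34), (Omega, 35), (Zephyr, 8)}
Selection title ≠ Helix: {(Atlas, 9), (Beta, 34), (Lyra, 2), (Nova, 26), (Nova, 34), (Omega, 35), (Orion, 27), (Vega, 9), (Zephyr, 24)}
Taking the intersection: {(Atlas, 9), (Lyra, 2), (Nova, 34), (Omega, 35)}
π_{title} gives {Atlas, Lyra, Nova, Omega}.

{Atlas, Lyra, Nova, Omega}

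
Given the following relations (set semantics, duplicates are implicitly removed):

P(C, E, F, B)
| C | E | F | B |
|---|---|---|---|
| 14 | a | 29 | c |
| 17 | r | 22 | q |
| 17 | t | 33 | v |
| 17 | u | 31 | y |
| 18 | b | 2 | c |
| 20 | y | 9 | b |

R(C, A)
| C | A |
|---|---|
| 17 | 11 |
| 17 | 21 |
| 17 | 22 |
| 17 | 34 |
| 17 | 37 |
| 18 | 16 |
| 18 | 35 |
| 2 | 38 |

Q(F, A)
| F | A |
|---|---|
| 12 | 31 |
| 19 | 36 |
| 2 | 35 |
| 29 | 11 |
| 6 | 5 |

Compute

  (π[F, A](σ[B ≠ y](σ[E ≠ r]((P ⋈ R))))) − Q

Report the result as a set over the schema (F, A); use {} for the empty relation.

Joining P and R on C yields {(17, r, 22, q, 11), (17, r, 22, q, 21), (17, r, 22, q, 22), (17, r, 22, q, 34), (17, r, 22, q, 37), (17, t, 33, v, 11), (17, t, 33, v, 21), (17, t, 33, v, 22), (17, t, 33, v, 34), (17, t, 33, v, 37), (17, u, 31, y, 11), (17, u, 31, y, 21), (17, u, 31, y, 22), (17, u, 31, y, 34), (17, u, 31, y, 37), (18, b, 2, c, 16), (18, b, 2, c, 35)}.
σ[E ≠ r]: keep tuples satisfying E ≠ r → {(17, t, 33, v, 11), (17, t, 33, v, 21), (17, t, 33, v, 22), (17, t, 33, v, 34), (17, t, 33, v, 37), (17, u, 31, y, 11), (17, u, 31, y, 21), (17, u, 31, y, 22), (17, u, 31, y, 34), (17, u, 31, y, 37), (18, b, 2, c, 16), (18, b, 2, c, 35)}
σ[B ≠ y]: keep tuples satisfying B ≠ y → {(17, t, 33, v, 11), (17, t, 33, v, 21), (17, t, 33, v, 22), (17, t, 33, v, 34), (17, t, 33, v, 37), (18, b, 2, c, 16), (18, b, 2, c, 35)}
Projecting to F, A: {(2, 16), (2, 35), (33, 11), (33, 21), (33, 22), (33, 34), (33, 37)}
Difference: {(2, 16), (2, 35), (33, 11), (33, 21), (33, 22), (33, 34), (33, 37)} with {(12, 31), (19, 36), (2, 35), (29, 11), (6, 5)} → {(2, 16), (33, 11), (33, 21), (33, 22), (33, 34), (33, 37)}

{(2, 16), (33, 11), (33, 21), (33, 22), (33, 34), (33, 37)}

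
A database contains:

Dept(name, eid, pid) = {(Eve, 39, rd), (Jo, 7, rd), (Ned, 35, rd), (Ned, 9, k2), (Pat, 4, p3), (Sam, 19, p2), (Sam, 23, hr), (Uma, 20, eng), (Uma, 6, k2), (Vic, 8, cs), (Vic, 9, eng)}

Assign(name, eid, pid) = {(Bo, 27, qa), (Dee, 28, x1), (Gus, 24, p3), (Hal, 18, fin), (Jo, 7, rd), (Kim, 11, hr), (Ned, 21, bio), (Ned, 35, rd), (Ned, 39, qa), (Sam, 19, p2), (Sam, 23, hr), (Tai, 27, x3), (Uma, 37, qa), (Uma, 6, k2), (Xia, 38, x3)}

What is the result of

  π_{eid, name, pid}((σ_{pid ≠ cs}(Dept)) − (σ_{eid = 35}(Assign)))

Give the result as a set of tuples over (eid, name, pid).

Selection pid ≠ cs: {(Eve, 39, rd), (Jo, 7, rd), (Ned, 35, rd), (Ned, 9, k2), (Pat, 4, p3), (Sam, 19, p2), (Sam, 23, hr), (Uma, 20, eng), (Uma, 6, k2), (Vic, 9, eng)}
Selection eid = 35: {(Ned, 35, rd)}
Difference: {(Eve, 39, rd), (Jo, 7, rd), (Ned, 35, rd), (Ned, 9, k2), (Pat, 4, p3), (Sam, 19, p2), (Sam, 23, hr), (Uma, 20, eng), (Uma, 6, k2), (Vic, 9, eng)} with {(Ned, 35, rd)} → {(Eve, 39, rd), (Jo, 7, rd), (Ned, 9, k2), (Pat, 4, p3), (Sam, 19, p2), (Sam, 23, hr), (Uma, 20, eng), (Uma, 6, k2), (Vic, 9, eng)}
π[eid, name, pid]: project onto (eid, name, pid) → {(19, Sam, p2), (20, Uma, eng), (23, Sam, hr), (39, Eve, rd), (4, Pat, p3), (6, Uma, k2), (7, Jo, rd), (9, Ned, k2), (9, Vic, eng)}

{(19, Sam, p2), (20, Uma, eng), (23, Sam, hr), (39, Eve, rd), (4, Pat, p3), (6, Uma, k2), (7, Jo, rd), (9, Ned, k2), (9, Vic, eng)}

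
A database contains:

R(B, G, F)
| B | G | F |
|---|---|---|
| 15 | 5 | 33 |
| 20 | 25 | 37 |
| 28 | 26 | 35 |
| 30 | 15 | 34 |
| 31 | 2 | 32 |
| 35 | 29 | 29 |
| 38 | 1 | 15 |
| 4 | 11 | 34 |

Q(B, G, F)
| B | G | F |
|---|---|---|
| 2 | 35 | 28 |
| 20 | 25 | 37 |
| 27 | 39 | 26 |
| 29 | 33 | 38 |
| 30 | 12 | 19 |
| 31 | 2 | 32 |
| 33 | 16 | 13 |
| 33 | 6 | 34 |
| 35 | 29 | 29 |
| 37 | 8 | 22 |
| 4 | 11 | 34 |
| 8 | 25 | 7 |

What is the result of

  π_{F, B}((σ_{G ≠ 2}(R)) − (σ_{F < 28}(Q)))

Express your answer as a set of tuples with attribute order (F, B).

Filtering on G ≠ 2 leaves {(15, 5, 33), (20, 25, 37), (28, 26, 35), (30, 15, 34), (35, 29, 29), (38, 1, 15), (4, 11, 34)}.
Filtering on F < 28 leaves {(27, 39, 26), (30, 12, 19), (33, 16, 13), (37, 8, 22), (8, 25, 7)}.
Taking the difference: {(15, 5, 33), (20, 25, 37), (28, 26, 35), (30, 15, 34), (35, 29, 29), (38, 1, 15), (4, 11, 34)}
π_{F, B} gives {(15, 38), (29, 35), (33, 15), (34, 30), (34, 4), (35, 28), (37, 20)}.

{(15, 38), (29, 35), (33, 15), (34, 30), (34, 4), (35, 28), (37, 20)}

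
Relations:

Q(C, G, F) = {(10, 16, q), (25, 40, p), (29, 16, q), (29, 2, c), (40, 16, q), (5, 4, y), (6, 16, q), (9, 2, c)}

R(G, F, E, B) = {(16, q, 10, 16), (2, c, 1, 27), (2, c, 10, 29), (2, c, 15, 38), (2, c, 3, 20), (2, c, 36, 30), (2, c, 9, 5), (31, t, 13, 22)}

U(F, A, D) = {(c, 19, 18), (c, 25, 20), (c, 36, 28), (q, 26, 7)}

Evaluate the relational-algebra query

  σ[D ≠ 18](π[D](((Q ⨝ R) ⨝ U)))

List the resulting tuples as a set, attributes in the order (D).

{20, 28, 7}

Joining Q and R on G, F yields {(10, 16, q, 10, 16), (29, 16, q, 10, 16), (29, 2, c, 1, 27), (29, 2, c, 10, 29), (29, 2, c, 15, 38), (29, 2, c, 3, 20), (29, 2, c, 36, 30), (29, 2, c, 9, 5), (40, 16, q, 10, 16), (6, 16, q, 10, 16), (9, 2, c, 1, 27), (9, 2, c, 10, 29), (9, 2, c, 15, 38), (9, 2, c, 3, 20), (9, 2, c, 36, 30), (9, 2, c, 9, 5)}.
Joining (Q ⨝ R) and U on F yields {(10, 16, q, 10, 16, 26, 7), (29, 16, q, 10, 16, 26, 7), (29, 2, c, 1, 27, 19, 18), (29, 2, c, 1, 27, 25, 20), (29, 2, c, 1, 27, 36, 28), (29, 2, c, 10, 29, 19, 18), (29, 2, c, 10, 29, 25, 20), (29, 2, c, 10, 29, 36, 28), (29, 2, c, 15, 38, 19, 18), (29, 2, c, 15, 38, 25, 20), (29, 2, c, 15, 38, 36, 28), (29, 2, c, 3, 20, 19, 18), (29, 2, c, 3, 20, 25, 20), (29, 2, c, 3, 20, 36, 28), (29, 2, c, 36, 30, 19, 18), (29, 2, c, 36, 30, 25, 20), (29, 2, c, 36, 30, 36, 28), (29, 2, c, 9, 5, 19, 18), (29, 2, c, 9, 5, 25, 20), (29, 2, c, 9, 5, 36, 28), (40, 16, q, 10, 16, 26, 7), (6, 16, q, 10, 16, 26, 7), (9, 2, c, 1, 27, 19, 18), (9, 2, c, 1, 27, 25, 20), (9, 2, c, 1, 27, 36, 28), (9, 2, c, 10, 29, 19, 18), (9, 2, c, 10, 29, 25, 20), (9, 2, c, 10, 29, 36, 28), (9, 2, c, 15, 38, 19, 18), (9, 2, c, 15, 38, 25, 20), (9, 2, c, 15, 38, 36, 28), (9, 2, c, 3, 20, 19, 18), (9, 2, c, 3, 20, 25, 20), (9, 2, c, 3, 20, 36, 28), (9, 2, c, 36, 30, 19, 18), (9, 2, c, 36, 30, 25, 20), (9, 2, c, 36, 30, 36, 28), (9, 2, c, 9, 5, 19, 18), (9, 2, c, 9, 5, 25, 20), (9, 2, c, 9, 5, 36, 28)}.
π[D]: project onto (D) (36 duplicate(s) eliminated) → {18, 20, 28, 7}
σ[D ≠ 18]: keep tuples satisfying D ≠ 18 → {20, 28, 7}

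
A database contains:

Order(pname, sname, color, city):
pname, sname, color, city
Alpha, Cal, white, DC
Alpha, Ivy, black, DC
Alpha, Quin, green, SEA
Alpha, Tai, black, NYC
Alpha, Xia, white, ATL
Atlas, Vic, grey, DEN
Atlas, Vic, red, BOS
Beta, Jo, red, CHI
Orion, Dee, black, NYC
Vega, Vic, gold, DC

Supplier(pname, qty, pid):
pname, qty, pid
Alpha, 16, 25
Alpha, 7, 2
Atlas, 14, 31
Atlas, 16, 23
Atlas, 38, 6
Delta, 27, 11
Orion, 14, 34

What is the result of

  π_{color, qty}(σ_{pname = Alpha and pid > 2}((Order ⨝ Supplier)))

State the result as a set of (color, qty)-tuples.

{(black, 16), (green, 16), (white, 16)}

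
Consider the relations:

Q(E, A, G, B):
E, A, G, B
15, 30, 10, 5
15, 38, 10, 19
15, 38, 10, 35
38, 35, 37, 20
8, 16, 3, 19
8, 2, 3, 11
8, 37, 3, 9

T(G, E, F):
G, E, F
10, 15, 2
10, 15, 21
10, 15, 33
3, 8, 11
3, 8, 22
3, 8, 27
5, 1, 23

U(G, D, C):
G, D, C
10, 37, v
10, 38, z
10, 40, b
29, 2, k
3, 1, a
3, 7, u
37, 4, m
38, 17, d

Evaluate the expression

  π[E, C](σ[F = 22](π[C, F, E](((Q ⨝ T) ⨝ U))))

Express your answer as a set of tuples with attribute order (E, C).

{(8, a), (8, u)}

Natural join on E, G: {(15, 30, 10, 5, 2), (15, 30, 10, 5, 21), (15, 30, 10, 5, 33), (15, 38, 10, 19, 2), (15, 38, 10, 19, 21), (15, 38, 10, 19, 33), (15, 38, 10, 35, 2), (15, 38, 10, 35, 21), (15, 38, 10, 35, 33), (8, 16, 3, 19, 11), (8, 16, 3, 19, 22), (8, 16, 3, 19, 27), (8, 2, 3, 11, 11), (8, 2, 3, 11, 22), (8, 2, 3, 11, 27), (8, 37, 3, 9, 11), (8, 37, 3, 9, 22), (8, 37, 3, 9, 27)}
Natural join on G: {(15, 30, 10, 5, 2, 37, v), (15, 30, 10, 5, 2, 38, z), (15, 30, 10, 5, 2, 40, b), (15, 30, 10, 5, 21, 37, v), (15, 30, 10, 5, 21, 38, z), (15, 30, 10, 5, 21, 40, b), (15, 30, 10, 5, 33, 37, v), (15, 30, 10, 5, 33, 38, z), (15, 30, 10, 5, 33, 40, b), (15, 38, 10, 19, 2, 37, v), (15, 38, 10, 19, 2, 38, z), (15, 38, 10, 19, 2, 40, b), (15, 38, 10, 19, 21, 37, v), (15, 38, 10, 19, 21, 38, z), (15, 38, 10, 19, 21, 40, b), (15, 38, 10, 19, 33, 37, v), (15, 38, 10, 19, 33, 38, z), (15, 38, 10, 19, 33, 40, b), (15, 38, 10, 35, 2, 37, v), (15, 38, 10, 35, 2, 38, z), (15, 38, 10, 35, 2, 40, b), (15, 38, 10, 35, 21, 37, v), (15, 38, 10, 35, 21, 38, z), (15, 38, 10, 35, 21, 40, b), (15, 38, 10, 35, 33, 37, v), (15, 38, 10, 35, 33, 38, z), (15, 38, 10, 35, 33, 40, b), (8, 16, 3, 19, 11, 1, a), (8, 16, 3, 19, 11, 7, u), (8, 16, 3, 19, 22, 1, a), (8, 16, 3, 19, 22, 7, u), (8, 16, 3, 19, 27, 1, a), (8, 16, 3, 19, 27, 7, u), (8, 2, 3, 11, 11, 1, a), (8, 2, 3, 11, 11, 7, u), (8, 2, 3, 11, 22, 1, a), (8, 2, 3, 11, 22, 7, u), (8, 2, 3, 11, 27, 1, a), (8, 2, 3, 11, 27, 7, u), (8, 37, 3, 9, 11, 1, a), (8, 37, 3, 9, 11, 7, u), (8, 37, 3, 9, 22, 1, a), (8, 37, 3, 9, 22, 7, u), (8, 37, 3, 9, 27, 1, a), (8, 37, 3, 9, 27, 7, u)}
Projecting to C, F, E (30 duplicate(s) eliminated): {(a, 11, 8), (a, 22, 8), (a, 27, 8), (b, 2, 15), (b, 21, 15), (b, 33, 15), (u, 11, 8), (u, 22, 8), (u, 27, 8), (v, 2, 15), (v, 21, 15), (v, 33, 15), (z, 2, 15), (z, 21, 15), (z, 33, 15)}
Filtering on F = 22 leaves {(a, 22, 8), (u, 22, 8)}.
Projecting to E, C: {(8, a), (8, u)}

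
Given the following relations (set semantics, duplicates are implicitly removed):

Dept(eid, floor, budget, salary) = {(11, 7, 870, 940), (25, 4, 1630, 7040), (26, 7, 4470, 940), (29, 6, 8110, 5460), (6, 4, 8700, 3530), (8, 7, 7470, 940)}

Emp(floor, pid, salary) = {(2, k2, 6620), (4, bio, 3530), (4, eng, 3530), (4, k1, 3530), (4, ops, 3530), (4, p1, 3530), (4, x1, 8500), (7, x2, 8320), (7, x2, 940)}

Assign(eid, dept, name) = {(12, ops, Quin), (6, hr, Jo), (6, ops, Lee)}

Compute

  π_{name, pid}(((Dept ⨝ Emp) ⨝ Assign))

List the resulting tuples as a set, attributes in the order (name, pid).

{(Jo, bio), (Jo, eng), (Jo, k1), (Jo, ops), (Jo, p1), (Lee, bio), (Lee, eng), (Lee, k1), (Lee, ops), (Lee, p1)}

Natural join on floor, salary: {(11, 7, 870, 940, x2), (26, 7, 4470, 940, x2), (6, 4, 8700, 3530, bio), (6, 4, 8700, 3530, eng), (6, 4, 8700, 3530, k1), (6, 4, 8700, 3530, ops), (6, 4, 8700, 3530, p1), (8, 7, 7470, 940, x2)}
Natural join on eid: {(6, 4, 8700, 3530, bio, hr, Jo), (6, 4, 8700, 3530, bio, ops, Lee), (6, 4, 8700, 3530, eng, hr, Jo), (6, 4, 8700, 3530, eng, ops, Lee), (6, 4, 8700, 3530, k1, hr, Jo), (6, 4, 8700, 3530, k1, ops, Lee), (6, 4, 8700, 3530, ops, hr, Jo), (6, 4, 8700, 3530, ops, ops, Lee), (6, 4, 8700, 3530, p1, hr, Jo), (6, 4, 8700, 3530, p1, ops, Lee)}
π[name, pid]: project onto (name, pid) → {(Jo, bio), (Jo, eng), (Jo, k1), (Jo, ops), (Jo, p1), (Lee, bio), (Lee, eng), (Lee, k1), (Lee, ops), (Lee, p1)}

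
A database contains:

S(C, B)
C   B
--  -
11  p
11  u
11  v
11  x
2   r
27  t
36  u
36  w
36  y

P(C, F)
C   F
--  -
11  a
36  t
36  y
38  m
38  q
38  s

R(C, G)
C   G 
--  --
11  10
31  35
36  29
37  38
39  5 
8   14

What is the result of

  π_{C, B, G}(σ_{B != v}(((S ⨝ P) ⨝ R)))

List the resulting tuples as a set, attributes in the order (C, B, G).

{(11, p, 10), (11, u, 10), (11, x, 10), (36, u, 29), (36, w, 29), (36, y, 29)}

S ⋈ P (natural join on C): {(11, p, a), (11, u, a), (11, v, a), (11, x, a), (36, u, t), (36, u, y), (36, w, t), (36, w, y), (36, y, t), (36, y, y)}
(S ⨝ P) ⋈ R (natural join on C): {(11, p, a, 10), (11, u, a, 10), (11, v, a, 10), (11, x, a, 10), (36, u, t, 29), (36, u, y, 29), (36, w, t, 29), (36, w, y, 29), (36, y, t, 29), (36, y, y, 29)}
σ[B != v]: keep tuples satisfying B != v → {(11, p, a, 10), (11, u, a, 10), (11, x, a, 10), (36, u, t, 29), (36, u, y, 29), (36, w, t, 29), (36, w, y, 29), (36, y, t, 29), (36, y, y, 29)}
Keep only column(s) C, B, G (3 duplicate(s) eliminated): {(11, p, 10), (11, u, 10), (11, x, 10), (36, u, 29), (36, w, 29), (36, y, 29)}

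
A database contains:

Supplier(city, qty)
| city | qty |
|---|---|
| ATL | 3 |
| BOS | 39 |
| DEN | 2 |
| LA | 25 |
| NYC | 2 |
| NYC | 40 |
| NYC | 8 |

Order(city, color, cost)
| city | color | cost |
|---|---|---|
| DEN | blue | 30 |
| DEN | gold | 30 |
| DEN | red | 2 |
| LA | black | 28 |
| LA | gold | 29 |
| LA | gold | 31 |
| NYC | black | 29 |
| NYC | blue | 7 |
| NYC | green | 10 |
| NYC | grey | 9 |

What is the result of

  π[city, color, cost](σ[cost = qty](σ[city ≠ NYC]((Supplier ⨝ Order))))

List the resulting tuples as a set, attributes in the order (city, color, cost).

Natural join on city: {(DEN, 2, blue, 30), (DEN, 2, gold, 30), (DEN, 2, red, 2), (LA, 25, black, 28), (LA, 25, gold, 29), (LA, 25, gold, 31), (NYC, 2, black, 29), (NYC, 2, blue, 7), (NYC, 2, green, 10), (NYC, 2, grey, 9), (NYC, 40, black, 29), (NYC, 40, blue, 7), (NYC, 40, green, 10), (NYC, 40, grey, 9), (NYC, 8, black, 29), (NYC, 8, blue, 7), (NYC, 8, green, 10), (NYC, 8, grey, 9)}
σ[city ≠ NYC]: keep tuples satisfying city ≠ NYC → {(DEN, 2, blue, 30), (DEN, 2, gold, 30), (DEN, 2, red, 2), (LA, 25, black, 28), (LA, 25, gold, 29), (LA, 25, gold, 31)}
σ[cost = qty]: keep tuples satisfying cost = qty → {(DEN, 2, red, 2)}
Projecting to city, color, cost: {(DEN, red, 2)}

{(DEN, red, 2)}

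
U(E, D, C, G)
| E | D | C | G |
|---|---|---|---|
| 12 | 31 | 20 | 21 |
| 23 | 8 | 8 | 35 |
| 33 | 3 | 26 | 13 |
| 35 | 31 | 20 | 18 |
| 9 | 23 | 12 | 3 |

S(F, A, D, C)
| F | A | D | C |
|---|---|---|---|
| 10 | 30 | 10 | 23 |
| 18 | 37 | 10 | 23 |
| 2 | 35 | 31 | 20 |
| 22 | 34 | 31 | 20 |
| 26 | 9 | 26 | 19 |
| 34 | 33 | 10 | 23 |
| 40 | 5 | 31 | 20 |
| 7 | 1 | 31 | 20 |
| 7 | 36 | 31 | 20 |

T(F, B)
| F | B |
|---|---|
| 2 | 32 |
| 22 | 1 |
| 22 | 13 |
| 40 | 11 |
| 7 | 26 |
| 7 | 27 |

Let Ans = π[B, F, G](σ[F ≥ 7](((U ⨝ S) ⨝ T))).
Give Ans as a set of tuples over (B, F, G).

{(1, 22, 18), (1, 22, 21), (11, 40, 18), (11, 40, 21), (13, 22, 18), (13, 22, 21), (26, 7, 18), (26, 7, 21), (27, 7, 18), (27, 7, 21)}

Joining U and S on D, C yields {(12, 31, 20, 21, 2, 35), (12, 31, 20, 21, 22, 34), (12, 31, 20, 21, 40, 5), (12, 31, 20, 21, 7, 1), (12, 31, 20, 21, 7, 36), (35, 31, 20, 18, 2, 35), (35, 31, 20, 18, 22, 34), (35, 31, 20, 18, 40, 5), (35, 31, 20, 18, 7, 1), (35, 31, 20, 18, 7, 36)}.
Joining (U ⨝ S) and T on F yields {(12, 31, 20, 21, 2, 35, 32), (12, 31, 20, 21, 22, 34, 1), (12, 31, 20, 21, 22, 34, 13), (12, 31, 20, 21, 40, 5, 11), (12, 31, 20, 21, 7, 1, 26), (12, 31, 20, 21, 7, 1, 27), (12, 31, 20, 21, 7, 36, 26), (12, 31, 20, 21, 7, 36, 27), (35, 31, 20, 18, 2, 35, 32), (35, 31, 20, 18, 22, 34, 1), (35, 31, 20, 18, 22, 34, 13), (35, 31, 20, 18, 40, 5, 11), (35, 31, 20, 18, 7, 1, 26), (35, 31, 20, 18, 7, 1, 27), (35, 31, 20, 18, 7, 36, 26), (35, 31, 20, 18, 7, 36, 27)}.
Selection F ≥ 7: {(12, 31, 20, 21, 22, 34, 1), (12, 31, 20, 21, 22, 34, 13), (12, 31, 20, 21, 40, 5, 11), (12, 31, 20, 21, 7, 1, 26), (12, 31, 20, 21, 7, 1, 27), (12, 31, 20, 21, 7, 36, 26), (12, 31, 20, 21, 7, 36, 27), (35, 31, 20, 18, 22, 34, 1), (35, 31, 20, 18, 22, 34, 13), (35, 31, 20, 18, 40, 5, 11), (35, 31, 20, 18, 7, 1, 26), (35, 31, 20, 18, 7, 1, 27), (35, 31, 20, 18, 7, 36, 26), (35, 31, 20, 18, 7, 36, 27)}
π_{B, F, G} gives {(1, 22, 18), (1, 22, 21), (11, 40, 18), (11, 40, 21), (13, 22, 18), (13, 22, 21), (26, 7, 18), (26, 7, 21), (27, 7, 18), (27, 7, 21)} (4 duplicate(s) eliminated).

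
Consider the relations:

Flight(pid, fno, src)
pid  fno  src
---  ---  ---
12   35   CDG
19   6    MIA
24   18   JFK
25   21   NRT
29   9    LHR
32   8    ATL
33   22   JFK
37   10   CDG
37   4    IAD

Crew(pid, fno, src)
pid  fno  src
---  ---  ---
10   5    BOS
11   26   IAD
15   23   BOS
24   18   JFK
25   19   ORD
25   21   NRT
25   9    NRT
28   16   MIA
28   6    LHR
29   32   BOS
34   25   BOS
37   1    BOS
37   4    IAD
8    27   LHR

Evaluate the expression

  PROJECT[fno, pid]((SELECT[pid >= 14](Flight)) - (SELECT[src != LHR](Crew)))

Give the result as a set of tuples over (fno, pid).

Filtering on pid >= 14 leaves {(19, 6, MIA), (24, 18, JFK), (25, 21, NRT), (29, 9, LHR), (32, 8, ATL), (33, 22, JFK), (37, 10, CDG), (37, 4, IAD)}.
Filtering on src != LHR leaves {(10, 5, BOS), (11, 26, IAD), (15, 23, BOS), (24, 18, JFK), (25, 19, ORD), (25, 21, NRT), (25, 9, NRT), (28, 16, MIA), (29, 32, BOS), (34, 25, BOS), (37, 1, BOS), (37, 4, IAD)}.
Set difference of the two operands is {(19, 6, MIA), (29, 9, LHR), (32, 8, ATL), (33, 22, JFK), (37, 10, CDG)}.
Keep only column(s) fno, pid: {(10, 37), (22, 33), (6, 19), (8, 32), (9, 29)}

{(10, 37), (22, 33), (6, 19), (8, 32), (9, 29)}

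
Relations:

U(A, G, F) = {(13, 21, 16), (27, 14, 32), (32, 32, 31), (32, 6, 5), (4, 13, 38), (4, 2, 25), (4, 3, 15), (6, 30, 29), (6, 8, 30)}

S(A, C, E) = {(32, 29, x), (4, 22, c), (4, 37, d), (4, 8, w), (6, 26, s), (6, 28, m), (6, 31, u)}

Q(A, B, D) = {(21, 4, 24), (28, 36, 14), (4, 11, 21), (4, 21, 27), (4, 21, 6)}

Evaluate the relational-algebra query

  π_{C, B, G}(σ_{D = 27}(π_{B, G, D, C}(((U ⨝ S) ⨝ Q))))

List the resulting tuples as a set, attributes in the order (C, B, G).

{(22, 21, 13), (22, 21, 2), (22, 21, 3), (37, 21, 13), (37, 21, 2), (37, 21, 3), (8, 21, 13), (8, 21, 2), (8, 21, 3)}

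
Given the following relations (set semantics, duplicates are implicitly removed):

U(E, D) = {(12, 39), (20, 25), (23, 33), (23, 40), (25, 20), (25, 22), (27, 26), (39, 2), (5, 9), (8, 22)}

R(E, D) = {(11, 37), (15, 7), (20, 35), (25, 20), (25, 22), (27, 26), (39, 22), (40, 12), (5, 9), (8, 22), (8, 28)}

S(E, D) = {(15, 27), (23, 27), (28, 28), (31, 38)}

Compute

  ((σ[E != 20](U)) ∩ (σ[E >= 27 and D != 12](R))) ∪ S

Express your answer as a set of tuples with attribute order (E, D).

Selection E != 20: {(12, 39), (23, 33), (23, 40), (25, 20), (25, 22), (27, 26), (39, 2), (5, 9), (8, 22)}
Selection E >= 27 and D != 12: {(27, 26), (39, 22)}
Taking the intersection: {(27, 26)}
Taking the union: {(15, 27), (23, 27), (27, 26), (28, 28), (31, 38)}

{(15, 27), (23, 27), (27, 26), (28, 28), (31, 38)}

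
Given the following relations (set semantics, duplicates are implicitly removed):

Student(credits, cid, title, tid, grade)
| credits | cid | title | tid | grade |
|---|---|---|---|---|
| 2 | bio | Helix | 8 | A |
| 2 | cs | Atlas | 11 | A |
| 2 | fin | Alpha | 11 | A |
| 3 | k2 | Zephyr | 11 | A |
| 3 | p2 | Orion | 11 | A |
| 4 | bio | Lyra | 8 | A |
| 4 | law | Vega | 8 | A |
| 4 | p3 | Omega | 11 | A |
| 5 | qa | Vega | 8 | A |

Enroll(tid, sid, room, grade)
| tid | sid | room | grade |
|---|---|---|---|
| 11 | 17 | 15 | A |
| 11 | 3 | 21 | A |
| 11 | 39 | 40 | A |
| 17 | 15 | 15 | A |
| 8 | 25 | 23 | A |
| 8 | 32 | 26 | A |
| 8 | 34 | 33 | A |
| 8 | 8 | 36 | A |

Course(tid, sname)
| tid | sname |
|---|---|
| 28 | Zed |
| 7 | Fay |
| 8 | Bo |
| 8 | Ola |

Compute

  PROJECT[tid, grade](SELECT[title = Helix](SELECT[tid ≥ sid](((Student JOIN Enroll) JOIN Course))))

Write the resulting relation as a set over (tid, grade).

Student ⋈ Enroll (natural join on tid, grade): {(2, bio, Helix, 8, A, 25, 23), (2, bio, Helix, 8, A, 32, 26), (2, bio, Helix, 8, A, 34, 33), (2, bio, Helix, 8, A, 8, 36), (2, cs, Atlas, 11, A, 17, 15), (2, cs, Atlas, 11, A, 3, 21), (2, cs, Atlas, 11, A, 39, 40), (2, fin, Alpha, 11, A, 17, 15), (2, fin, Alpha, 11, A, 3, 21), (2, fin, Alpha, 11, A, 39, 40), (3, k2, Zephyr, 11, A, 17, 15), (3, k2, Zephyr, 11, A, 3, 21), (3, k2, Zephyr, 11, A, 39, 40), (3, p2, Orion, 11, A, 17, 15), (3, p2, Orion, 11, A, 3, 21), (3, p2, Orion, 11, A, 39, 40), (4, bio, Lyra, 8, A, 25, 23), (4, bio, Lyra, 8, A, 32, 26), (4, bio, Lyra, 8, A, 34, 33), (4, bio, Lyra, 8, A, 8, 36), (4, law, Vega, 8, A, 25, 23), (4, law, Vega, 8, A, 32, 26), (4, law, Vega, 8, A, 34, 33), (4, law, Vega, 8, A, 8, 36), (4, p3, Omega, 11, A, 17, 15), (4, p3, Omega, 11, A, 3, 21), (4, p3, Omega, 11, A, 39, 40), (5, qa, Vega, 8, A, 25, 23), (5, qa, Vega, 8, A, 32, 26), (5, qa, Vega, 8, A, 34, 33), (5, qa, Vega, 8, A, 8, 36)}
(Student JOIN Enroll) ⋈ Course (natural join on tid): {(2, bio, Helix, 8, A, 25, 23, Bo), (2, bio, Helix, 8, A, 25, 23, Ola), (2, bio, Helix, 8, A, 32, 26, Bo), (2, bio, Helix, 8, A, 32, 26, Ola), (2, bio, Helix, 8, A, 34, 33, Bo), (2, bio, Helix, 8, A, 34, 33, Ola), (2, bio, Helix, 8, A, 8, 36, Bo), (2, bio, Helix, 8, A, 8, 36, Ola), (4, bio, Lyra, 8, A, 25, 23, Bo), (4, bio, Lyra, 8, A, 25, 23, Ola), (4, bio, Lyra, 8, A, 32, 26, Bo), (4, bio, Lyra, 8, A, 32, 26, Ola), (4, bio, Lyra, 8, A, 34, 33, Bo), (4, bio, Lyra, 8, A, 34, 33, Ola), (4, bio, Lyra, 8, A, 8, 36, Bo), (4, bio, Lyra, 8, A, 8, 36, Ola), (4, law, Vega, 8, A, 25, 23, Bo), (4, law, Vega, 8, A, 25, 23, Ola), (4, law, Vega, 8, A, 32, 26, Bo), (4, law, Vega, 8, A, 32, 26, Ola), (4, law, Vega, 8, A, 34, 33, Bo), (4, law, Vega, 8, A, 34, 33, Ola), (4, law, Vega, 8, A, 8, 36, Bo), (4, law, Vega, 8, A, 8, 36, Ola), (5, qa, Vega, 8, A, 25, 23, Bo), (5, qa, Vega, 8, A, 25, 23, Ola), (5, qa, Vega, 8, A, 32, 26, Bo), (5, qa, Vega, 8, A, 32, 26, Ola), (5, qa, Vega, 8, A, 34, 33, Bo), (5, qa, Vega, 8, A, 34, 33, Ola), (5, qa, Vega, 8, A, 8, 36, Bo), (5, qa, Vega, 8, A, 8, 36, Ola)}
σ[tid ≥ sid]: keep tuples satisfying tid ≥ sid → {(2, bio, Helix, 8, A, 8, 36, Bo), (2, bio, Helix, 8, A, 8, 36, Ola), (4, bio, Lyra, 8, A, 8, 36, Bo), (4, bio, Lyra, 8, A, 8, 36, Ola), (4, law, Vega, 8, A, 8, 36, Bo), (4, law, Vega, 8, A, 8, 36, Ola), (5, qa, Vega, 8, A, 8, 36, Bo), (5, qa, Vega, 8, A, 8, 36, Ola)}
σ[title = Helix]: keep tuples satisfying title = Helix → {(2, bio, Helix, 8, A, 8, 36, Bo), (2, bio, Helix, 8, A, 8, 36, Ola)}
π[tid, grade]: project onto (tid, grade) (1 duplicate(s) eliminated) → {(8, A)}

{(8, A)}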